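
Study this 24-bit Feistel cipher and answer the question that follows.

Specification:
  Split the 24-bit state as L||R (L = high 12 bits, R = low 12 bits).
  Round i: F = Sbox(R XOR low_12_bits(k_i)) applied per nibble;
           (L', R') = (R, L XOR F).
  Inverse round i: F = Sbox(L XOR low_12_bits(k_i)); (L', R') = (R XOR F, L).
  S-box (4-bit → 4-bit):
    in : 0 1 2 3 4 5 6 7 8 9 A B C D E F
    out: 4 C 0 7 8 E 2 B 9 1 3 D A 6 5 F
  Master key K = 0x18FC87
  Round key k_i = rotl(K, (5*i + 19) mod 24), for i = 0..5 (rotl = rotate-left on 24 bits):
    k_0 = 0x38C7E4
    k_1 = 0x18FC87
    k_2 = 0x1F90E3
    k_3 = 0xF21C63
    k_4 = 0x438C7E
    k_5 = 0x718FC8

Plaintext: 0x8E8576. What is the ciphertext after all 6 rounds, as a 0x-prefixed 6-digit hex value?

s_0 = plaintext = 0x8E8576
s_1 = Round(s_0, k_0) = 0x5768F8
s_2 = Round(s_1, k_1) = 0x8F8DC9
s_3 = Round(s_2, k_2) = 0xDC9EFB
s_4 = Round(s_3, k_3) = 0xEFBDD0
s_5 = Round(s_4, k_4) = 0xDD02CE
s_6 = Round(s_5, k_5) = 0x2CEB92

0x2CEB92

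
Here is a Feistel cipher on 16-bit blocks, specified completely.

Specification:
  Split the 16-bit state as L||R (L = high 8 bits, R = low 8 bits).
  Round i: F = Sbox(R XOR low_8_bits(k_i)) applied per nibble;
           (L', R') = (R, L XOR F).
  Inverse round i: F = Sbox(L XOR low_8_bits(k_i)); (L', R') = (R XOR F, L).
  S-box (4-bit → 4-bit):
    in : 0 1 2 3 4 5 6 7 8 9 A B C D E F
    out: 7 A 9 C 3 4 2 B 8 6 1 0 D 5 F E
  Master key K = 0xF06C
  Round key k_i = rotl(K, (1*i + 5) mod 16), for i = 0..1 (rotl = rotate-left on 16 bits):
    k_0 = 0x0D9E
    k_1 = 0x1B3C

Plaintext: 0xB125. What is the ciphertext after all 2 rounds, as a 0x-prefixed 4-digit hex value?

s_0 = plaintext = 0xB125
s_1 = Round(s_0, k_0) = 0x25B1
s_2 = Round(s_1, k_1) = 0xB1A0

0xB1A0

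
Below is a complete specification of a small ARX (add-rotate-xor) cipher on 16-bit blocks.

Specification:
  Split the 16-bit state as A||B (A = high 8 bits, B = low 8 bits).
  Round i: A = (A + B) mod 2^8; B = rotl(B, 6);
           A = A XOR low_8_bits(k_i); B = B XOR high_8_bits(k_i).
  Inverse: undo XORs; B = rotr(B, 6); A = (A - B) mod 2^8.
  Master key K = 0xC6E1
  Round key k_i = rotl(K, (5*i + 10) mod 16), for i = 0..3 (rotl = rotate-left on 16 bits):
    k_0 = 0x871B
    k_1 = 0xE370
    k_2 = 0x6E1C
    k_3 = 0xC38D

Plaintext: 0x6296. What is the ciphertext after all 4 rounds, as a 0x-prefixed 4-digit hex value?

s_0 = plaintext = 0x6296
s_1 = Round(s_0, k_0) = 0xE322
s_2 = Round(s_1, k_1) = 0x756B
s_3 = Round(s_2, k_2) = 0xFCB4
s_4 = Round(s_3, k_3) = 0x3DEE

0x3DEE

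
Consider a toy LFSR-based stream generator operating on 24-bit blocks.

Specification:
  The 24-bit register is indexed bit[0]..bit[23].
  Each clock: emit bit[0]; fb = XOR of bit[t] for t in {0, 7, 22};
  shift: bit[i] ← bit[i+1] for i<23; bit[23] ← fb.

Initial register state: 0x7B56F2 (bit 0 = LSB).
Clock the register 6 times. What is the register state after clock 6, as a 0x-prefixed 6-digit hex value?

0x19ED5B

reg_0 = 0x7B56F2
clock 1: out=0, reg = 0x3DAB79
clock 2: out=1, reg = 0x9ED5BC
clock 3: out=0, reg = 0xCF6ADE
clock 4: out=0, reg = 0x67B56F
clock 5: out=1, reg = 0x33DAB7
clock 6: out=1, reg = 0x19ED5B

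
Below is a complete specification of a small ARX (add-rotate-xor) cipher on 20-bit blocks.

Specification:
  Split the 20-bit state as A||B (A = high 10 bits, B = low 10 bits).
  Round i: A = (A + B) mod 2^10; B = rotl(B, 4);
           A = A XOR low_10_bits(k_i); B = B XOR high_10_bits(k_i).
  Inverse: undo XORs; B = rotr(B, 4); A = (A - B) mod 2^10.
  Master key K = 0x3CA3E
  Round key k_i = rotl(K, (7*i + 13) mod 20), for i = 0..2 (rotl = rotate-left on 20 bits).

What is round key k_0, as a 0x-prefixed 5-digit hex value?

0x7C794

K = 0x3CA3E
k_0 = rotl(K, (7*0+13) mod 20) = rotl(K, 13) = 0x7C794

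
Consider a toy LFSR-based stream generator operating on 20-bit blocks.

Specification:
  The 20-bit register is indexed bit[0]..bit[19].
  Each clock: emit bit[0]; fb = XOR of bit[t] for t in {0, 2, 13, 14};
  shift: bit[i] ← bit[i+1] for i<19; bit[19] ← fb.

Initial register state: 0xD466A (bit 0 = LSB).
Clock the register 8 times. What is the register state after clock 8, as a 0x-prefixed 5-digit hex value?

0xEFD46

reg_0 = 0xD466A
clock 1: out=0, reg = 0xEA335
clock 2: out=1, reg = 0xF519A
clock 3: out=0, reg = 0xFA8CD
clock 4: out=1, reg = 0xFD466
clock 5: out=0, reg = 0x7EA33
clock 6: out=1, reg = 0xBF519
clock 7: out=1, reg = 0xDFA8C
clock 8: out=0, reg = 0xEFD46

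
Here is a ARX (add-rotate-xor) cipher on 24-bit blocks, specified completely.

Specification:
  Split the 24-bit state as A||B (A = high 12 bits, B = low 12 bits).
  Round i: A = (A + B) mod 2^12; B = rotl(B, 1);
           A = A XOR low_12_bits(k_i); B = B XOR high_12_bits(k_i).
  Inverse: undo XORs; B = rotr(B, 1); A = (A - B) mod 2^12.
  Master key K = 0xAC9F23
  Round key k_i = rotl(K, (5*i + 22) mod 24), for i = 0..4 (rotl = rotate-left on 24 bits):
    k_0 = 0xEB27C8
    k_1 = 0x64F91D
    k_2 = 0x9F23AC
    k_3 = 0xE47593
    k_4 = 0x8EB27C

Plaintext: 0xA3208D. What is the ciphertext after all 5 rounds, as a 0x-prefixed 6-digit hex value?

s_0 = plaintext = 0xA3208D
s_1 = Round(s_0, k_0) = 0xD77FA8
s_2 = Round(s_1, k_1) = 0x40291E
s_3 = Round(s_2, k_2) = 0xE8CBCF
s_4 = Round(s_3, k_3) = 0xFC89D8
s_5 = Round(s_4, k_4) = 0xBDCB5A

0xBDCB5A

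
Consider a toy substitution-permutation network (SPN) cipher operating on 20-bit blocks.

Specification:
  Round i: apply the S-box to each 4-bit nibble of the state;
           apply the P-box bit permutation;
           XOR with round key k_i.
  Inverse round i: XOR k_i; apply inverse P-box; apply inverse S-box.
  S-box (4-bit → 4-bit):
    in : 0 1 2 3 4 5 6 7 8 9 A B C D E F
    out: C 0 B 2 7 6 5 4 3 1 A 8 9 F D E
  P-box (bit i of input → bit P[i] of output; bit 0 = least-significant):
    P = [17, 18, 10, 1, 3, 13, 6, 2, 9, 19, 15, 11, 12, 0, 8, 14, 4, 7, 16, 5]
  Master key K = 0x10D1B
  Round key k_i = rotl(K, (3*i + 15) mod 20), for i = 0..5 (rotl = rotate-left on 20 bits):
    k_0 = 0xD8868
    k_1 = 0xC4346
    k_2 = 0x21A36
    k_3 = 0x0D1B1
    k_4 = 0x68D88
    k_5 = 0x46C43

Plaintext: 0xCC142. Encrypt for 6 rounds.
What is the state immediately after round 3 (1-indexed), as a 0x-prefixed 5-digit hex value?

0x6D7CE

s_0 = plaintext = 0xCC142
s_1 = Round(s_0, k_0) = 0xBF812
s_2 = Round(s_1, k_1) = 0x20065
s_3 = Round(s_2, k_2) = 0x6D7CE
s_4 = Round(s_3, k_3) = 0x304AE
s_5 = Round(s_4, k_4) = 0xC6A0E
s_6 = Round(s_5, k_5) = 0xE7135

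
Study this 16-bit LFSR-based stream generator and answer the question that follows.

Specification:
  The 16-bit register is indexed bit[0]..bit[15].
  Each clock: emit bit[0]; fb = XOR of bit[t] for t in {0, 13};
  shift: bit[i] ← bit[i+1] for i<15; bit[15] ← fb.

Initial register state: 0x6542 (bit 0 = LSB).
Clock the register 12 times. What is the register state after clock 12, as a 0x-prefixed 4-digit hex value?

reg_0 = 0x6542
clock 1: out=0, reg = 0xB2A1
clock 2: out=1, reg = 0x5950
clock 3: out=0, reg = 0x2CA8
clock 4: out=0, reg = 0x9654
clock 5: out=0, reg = 0x4B2A
clock 6: out=0, reg = 0x2595
clock 7: out=1, reg = 0x12CA
clock 8: out=0, reg = 0x0965
clock 9: out=1, reg = 0x84B2
clock 10: out=0, reg = 0x4259
clock 11: out=1, reg = 0xA12C
clock 12: out=0, reg = 0xD096

0xD096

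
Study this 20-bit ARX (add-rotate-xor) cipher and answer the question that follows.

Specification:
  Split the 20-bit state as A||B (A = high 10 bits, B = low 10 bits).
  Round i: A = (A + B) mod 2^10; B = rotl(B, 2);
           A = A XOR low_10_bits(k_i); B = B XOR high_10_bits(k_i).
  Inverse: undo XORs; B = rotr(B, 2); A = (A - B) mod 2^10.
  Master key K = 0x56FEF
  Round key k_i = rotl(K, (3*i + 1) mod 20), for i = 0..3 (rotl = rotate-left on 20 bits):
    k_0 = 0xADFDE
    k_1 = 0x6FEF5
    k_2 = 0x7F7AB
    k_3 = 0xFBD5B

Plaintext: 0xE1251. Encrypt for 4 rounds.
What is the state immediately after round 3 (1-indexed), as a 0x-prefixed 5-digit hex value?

s_0 = plaintext = 0xE1251
s_1 = Round(s_0, k_0) = 0x82FF1
s_2 = Round(s_1, k_1) = 0xC2678
s_3 = Round(s_2, k_2) = 0x8A81F
s_4 = Round(s_3, k_3) = 0xC4B93

0x8A81F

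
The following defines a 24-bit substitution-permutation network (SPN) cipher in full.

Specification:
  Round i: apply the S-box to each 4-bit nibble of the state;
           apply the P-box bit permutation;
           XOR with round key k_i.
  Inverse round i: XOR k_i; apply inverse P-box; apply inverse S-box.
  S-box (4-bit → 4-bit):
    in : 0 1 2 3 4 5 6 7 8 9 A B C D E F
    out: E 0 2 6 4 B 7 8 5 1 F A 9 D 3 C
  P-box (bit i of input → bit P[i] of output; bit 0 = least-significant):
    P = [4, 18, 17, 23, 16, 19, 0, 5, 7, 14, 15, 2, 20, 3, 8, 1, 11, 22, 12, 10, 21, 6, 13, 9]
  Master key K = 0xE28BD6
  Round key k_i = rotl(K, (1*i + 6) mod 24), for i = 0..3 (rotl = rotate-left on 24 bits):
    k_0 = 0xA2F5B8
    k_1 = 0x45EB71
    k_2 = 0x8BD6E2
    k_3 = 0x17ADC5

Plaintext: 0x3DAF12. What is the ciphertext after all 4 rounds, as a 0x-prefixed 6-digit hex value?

0x9A01FC

s_0 = plaintext = 0x3DAF12
s_1 = Round(s_0, k_0) = 0xB648F6
s_2 = Round(s_1, k_1) = 0x037080
s_3 = Round(s_2, k_2) = 0x4C24A5
s_4 = Round(s_3, k_3) = 0x9A01FC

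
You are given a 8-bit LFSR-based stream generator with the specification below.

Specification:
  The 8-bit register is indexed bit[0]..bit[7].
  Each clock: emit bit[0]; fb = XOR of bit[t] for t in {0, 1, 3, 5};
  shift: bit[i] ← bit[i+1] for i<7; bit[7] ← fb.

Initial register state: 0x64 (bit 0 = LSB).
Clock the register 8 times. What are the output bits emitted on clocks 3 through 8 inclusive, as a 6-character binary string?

reg_0 = 0x64
clock 1: out=0, reg = 0xB2
clock 2: out=0, reg = 0x59
clock 3: out=1, reg = 0x2C
clock 4: out=0, reg = 0x16
clock 5: out=0, reg = 0x8B
clock 6: out=1, reg = 0xC5
clock 7: out=1, reg = 0xE2
clock 8: out=0, reg = 0x71

100110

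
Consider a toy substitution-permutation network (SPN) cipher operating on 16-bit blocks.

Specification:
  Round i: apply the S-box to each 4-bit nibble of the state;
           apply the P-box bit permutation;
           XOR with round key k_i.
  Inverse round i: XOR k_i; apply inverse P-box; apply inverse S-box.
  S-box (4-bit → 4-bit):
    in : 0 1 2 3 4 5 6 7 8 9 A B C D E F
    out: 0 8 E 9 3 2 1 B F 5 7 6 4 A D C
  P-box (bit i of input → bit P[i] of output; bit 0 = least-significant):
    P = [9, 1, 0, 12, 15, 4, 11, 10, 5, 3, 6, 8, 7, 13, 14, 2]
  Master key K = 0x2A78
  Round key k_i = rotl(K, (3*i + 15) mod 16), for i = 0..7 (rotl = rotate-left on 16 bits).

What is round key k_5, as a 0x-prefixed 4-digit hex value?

K = 0x2A78
k_0 = rotl(K, (3*0+15) mod 16) = rotl(K, 15) = 0x153C
k_1 = rotl(K, (3*1+15) mod 16) = rotl(K, 2) = 0xA9E0
k_2 = rotl(K, (3*2+15) mod 16) = rotl(K, 5) = 0x4F05
k_3 = rotl(K, (3*3+15) mod 16) = rotl(K, 8) = 0x782A
k_4 = rotl(K, (3*4+15) mod 16) = rotl(K, 11) = 0xC153
k_5 = rotl(K, (3*5+15) mod 16) = rotl(K, 14) = 0x0A9E

0x0A9E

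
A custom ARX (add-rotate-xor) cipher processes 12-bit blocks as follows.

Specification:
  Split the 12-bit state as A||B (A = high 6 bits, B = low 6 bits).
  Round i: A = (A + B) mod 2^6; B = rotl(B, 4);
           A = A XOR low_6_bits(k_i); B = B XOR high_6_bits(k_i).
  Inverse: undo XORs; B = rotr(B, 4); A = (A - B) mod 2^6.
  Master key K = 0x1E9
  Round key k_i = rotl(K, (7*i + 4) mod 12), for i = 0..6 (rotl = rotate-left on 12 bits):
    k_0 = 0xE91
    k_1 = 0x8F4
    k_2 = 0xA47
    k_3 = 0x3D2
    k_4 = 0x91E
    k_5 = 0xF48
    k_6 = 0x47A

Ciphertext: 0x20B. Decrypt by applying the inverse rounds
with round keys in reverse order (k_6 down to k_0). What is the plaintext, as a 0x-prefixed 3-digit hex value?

s_0 = ciphertext = 0x20B
s_1 = InvRound(s_0, k_6) = 0x269
s_2 = InvRound(s_1, k_5) = 0xC11
s_3 = InvRound(s_2, k_4) = 0x5D7
s_4 = InvRound(s_3, k_3) = 0x921
s_5 = InvRound(s_4, k_2) = 0x0E0
s_6 = InvRound(s_5, k_1) = 0xACC
s_7 = InvRound(s_6, k_0) = 0x7DB

0x7DB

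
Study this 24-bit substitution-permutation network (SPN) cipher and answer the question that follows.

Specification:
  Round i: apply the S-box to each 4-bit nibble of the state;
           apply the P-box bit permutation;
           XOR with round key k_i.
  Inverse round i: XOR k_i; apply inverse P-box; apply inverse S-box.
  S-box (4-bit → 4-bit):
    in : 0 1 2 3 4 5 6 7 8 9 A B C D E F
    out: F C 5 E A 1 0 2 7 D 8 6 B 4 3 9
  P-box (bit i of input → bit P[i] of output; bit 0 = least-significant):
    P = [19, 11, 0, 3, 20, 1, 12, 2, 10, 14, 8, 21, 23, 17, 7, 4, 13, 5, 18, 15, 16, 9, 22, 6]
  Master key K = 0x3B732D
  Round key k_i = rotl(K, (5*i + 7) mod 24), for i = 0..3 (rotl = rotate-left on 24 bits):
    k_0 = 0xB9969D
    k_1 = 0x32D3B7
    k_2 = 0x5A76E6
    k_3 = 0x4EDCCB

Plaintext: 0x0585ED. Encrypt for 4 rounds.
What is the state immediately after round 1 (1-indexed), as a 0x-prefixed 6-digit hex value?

0x6AB05E

s_0 = plaintext = 0x0585ED
s_1 = Round(s_0, k_0) = 0x6AB05E
s_2 = Round(s_1, k_1) = 0x081E37
s_3 = Round(s_2, k_2) = 0x1F0810
s_4 = Round(s_3, k_3) = 0x842116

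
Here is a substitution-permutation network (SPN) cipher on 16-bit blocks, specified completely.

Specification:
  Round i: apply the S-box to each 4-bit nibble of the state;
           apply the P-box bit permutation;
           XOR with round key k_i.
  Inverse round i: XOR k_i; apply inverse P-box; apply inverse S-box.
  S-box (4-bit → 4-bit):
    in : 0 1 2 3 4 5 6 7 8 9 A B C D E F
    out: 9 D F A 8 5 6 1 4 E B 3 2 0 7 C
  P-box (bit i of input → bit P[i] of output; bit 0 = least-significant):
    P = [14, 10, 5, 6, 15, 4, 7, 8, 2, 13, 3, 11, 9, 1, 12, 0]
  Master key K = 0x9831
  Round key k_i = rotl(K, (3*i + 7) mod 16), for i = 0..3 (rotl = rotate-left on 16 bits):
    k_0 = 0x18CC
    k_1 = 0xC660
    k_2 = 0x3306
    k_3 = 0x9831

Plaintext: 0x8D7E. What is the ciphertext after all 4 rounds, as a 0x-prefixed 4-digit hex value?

0x388C

s_0 = plaintext = 0x8D7E
s_1 = Round(s_0, k_0) = 0xCCEC
s_2 = Round(s_1, k_1) = 0x62F2
s_3 = Round(s_2, k_2) = 0x4EE8
s_4 = Round(s_3, k_3) = 0x388C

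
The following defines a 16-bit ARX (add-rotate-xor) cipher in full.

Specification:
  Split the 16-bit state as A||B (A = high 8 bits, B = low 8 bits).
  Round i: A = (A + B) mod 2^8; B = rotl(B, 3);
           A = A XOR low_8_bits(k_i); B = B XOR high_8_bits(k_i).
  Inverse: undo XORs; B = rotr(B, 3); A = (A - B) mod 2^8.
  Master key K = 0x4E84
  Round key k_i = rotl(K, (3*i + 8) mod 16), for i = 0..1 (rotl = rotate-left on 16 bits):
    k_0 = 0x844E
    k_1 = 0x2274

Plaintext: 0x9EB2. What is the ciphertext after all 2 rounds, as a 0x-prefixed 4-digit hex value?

0x5BAA

s_0 = plaintext = 0x9EB2
s_1 = Round(s_0, k_0) = 0x1E11
s_2 = Round(s_1, k_1) = 0x5BAA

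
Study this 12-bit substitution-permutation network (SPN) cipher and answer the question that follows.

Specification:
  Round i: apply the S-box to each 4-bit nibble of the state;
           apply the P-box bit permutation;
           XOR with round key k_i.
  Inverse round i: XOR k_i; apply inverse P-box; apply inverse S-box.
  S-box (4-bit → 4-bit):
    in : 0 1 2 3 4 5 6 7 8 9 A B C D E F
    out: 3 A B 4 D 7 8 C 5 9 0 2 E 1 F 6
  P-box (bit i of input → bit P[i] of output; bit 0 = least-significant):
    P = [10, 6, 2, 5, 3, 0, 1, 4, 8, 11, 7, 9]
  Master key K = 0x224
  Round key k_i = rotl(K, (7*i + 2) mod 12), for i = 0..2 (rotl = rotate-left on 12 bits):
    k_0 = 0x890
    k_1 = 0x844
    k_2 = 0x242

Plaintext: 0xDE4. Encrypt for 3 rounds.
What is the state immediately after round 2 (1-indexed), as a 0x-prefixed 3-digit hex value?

0x900

s_0 = plaintext = 0xDE4
s_1 = Round(s_0, k_0) = 0xDAF
s_2 = Round(s_1, k_1) = 0x900
s_3 = Round(s_2, k_2) = 0x50B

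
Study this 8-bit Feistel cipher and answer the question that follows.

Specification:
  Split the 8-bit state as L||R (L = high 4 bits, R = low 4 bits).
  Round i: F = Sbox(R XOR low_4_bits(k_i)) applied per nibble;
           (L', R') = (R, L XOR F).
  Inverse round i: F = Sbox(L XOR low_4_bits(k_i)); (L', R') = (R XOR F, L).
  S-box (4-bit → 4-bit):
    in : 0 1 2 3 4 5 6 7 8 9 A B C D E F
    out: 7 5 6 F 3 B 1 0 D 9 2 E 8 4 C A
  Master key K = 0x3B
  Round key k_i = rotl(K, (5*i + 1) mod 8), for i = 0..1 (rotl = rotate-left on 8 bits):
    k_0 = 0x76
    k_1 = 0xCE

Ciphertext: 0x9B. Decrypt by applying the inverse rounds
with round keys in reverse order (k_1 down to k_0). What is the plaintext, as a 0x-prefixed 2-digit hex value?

0xDB

s_0 = ciphertext = 0x9B
s_1 = InvRound(s_0, k_1) = 0xB9
s_2 = InvRound(s_1, k_0) = 0xDB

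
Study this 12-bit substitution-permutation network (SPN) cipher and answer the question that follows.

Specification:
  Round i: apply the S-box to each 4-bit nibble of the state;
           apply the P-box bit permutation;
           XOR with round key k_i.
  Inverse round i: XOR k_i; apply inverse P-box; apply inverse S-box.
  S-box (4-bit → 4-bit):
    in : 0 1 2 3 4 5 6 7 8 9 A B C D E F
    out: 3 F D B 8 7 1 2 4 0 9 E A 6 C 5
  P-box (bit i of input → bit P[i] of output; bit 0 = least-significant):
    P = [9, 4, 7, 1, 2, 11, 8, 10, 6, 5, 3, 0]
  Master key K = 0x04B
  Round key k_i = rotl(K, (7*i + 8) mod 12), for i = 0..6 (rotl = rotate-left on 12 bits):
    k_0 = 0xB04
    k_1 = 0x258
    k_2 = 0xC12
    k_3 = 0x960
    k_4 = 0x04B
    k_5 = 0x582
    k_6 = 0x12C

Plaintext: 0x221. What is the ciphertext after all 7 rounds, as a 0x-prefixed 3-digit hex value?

0xB0C

s_0 = plaintext = 0x221
s_1 = Round(s_0, k_0) = 0xCDB
s_2 = Round(s_1, k_1) = 0xBEB
s_3 = Round(s_2, k_2) = 0x9A9
s_4 = Round(s_3, k_3) = 0xD64
s_5 = Round(s_4, k_4) = 0x065
s_6 = Round(s_5, k_5) = 0x776
s_7 = Round(s_6, k_6) = 0xB0C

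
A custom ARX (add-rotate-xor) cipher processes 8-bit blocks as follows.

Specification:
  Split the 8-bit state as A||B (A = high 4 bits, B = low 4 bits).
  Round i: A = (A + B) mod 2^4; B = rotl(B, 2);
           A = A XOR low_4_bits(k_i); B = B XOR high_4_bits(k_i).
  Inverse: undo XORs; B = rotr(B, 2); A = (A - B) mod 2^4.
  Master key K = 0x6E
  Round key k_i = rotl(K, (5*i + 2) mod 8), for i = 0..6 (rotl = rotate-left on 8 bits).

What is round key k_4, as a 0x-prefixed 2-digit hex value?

0x9B

K = 0x6E
k_0 = rotl(K, (5*0+2) mod 8) = rotl(K, 2) = 0xB9
k_1 = rotl(K, (5*1+2) mod 8) = rotl(K, 7) = 0x37
k_2 = rotl(K, (5*2+2) mod 8) = rotl(K, 4) = 0xE6
k_3 = rotl(K, (5*3+2) mod 8) = rotl(K, 1) = 0xDC
k_4 = rotl(K, (5*4+2) mod 8) = rotl(K, 6) = 0x9B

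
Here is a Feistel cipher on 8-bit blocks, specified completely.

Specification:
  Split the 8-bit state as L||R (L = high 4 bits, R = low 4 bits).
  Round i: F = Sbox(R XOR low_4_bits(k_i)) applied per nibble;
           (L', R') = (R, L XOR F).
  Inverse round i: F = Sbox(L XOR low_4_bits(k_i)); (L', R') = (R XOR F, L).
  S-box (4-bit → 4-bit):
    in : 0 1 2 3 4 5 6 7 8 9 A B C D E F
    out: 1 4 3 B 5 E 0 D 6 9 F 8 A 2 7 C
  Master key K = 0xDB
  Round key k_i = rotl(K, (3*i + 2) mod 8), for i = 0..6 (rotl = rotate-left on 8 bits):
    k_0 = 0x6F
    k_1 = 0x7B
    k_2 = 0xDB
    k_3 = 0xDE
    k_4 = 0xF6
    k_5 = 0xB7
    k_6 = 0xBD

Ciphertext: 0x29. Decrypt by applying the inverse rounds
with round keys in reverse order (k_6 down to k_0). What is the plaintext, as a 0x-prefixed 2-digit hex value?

0x2B

s_0 = ciphertext = 0x29
s_1 = InvRound(s_0, k_6) = 0x52
s_2 = InvRound(s_1, k_5) = 0x15
s_3 = InvRound(s_2, k_4) = 0x81
s_4 = InvRound(s_3, k_3) = 0x18
s_5 = InvRound(s_4, k_2) = 0x71
s_6 = InvRound(s_5, k_1) = 0xB7
s_7 = InvRound(s_6, k_0) = 0x2B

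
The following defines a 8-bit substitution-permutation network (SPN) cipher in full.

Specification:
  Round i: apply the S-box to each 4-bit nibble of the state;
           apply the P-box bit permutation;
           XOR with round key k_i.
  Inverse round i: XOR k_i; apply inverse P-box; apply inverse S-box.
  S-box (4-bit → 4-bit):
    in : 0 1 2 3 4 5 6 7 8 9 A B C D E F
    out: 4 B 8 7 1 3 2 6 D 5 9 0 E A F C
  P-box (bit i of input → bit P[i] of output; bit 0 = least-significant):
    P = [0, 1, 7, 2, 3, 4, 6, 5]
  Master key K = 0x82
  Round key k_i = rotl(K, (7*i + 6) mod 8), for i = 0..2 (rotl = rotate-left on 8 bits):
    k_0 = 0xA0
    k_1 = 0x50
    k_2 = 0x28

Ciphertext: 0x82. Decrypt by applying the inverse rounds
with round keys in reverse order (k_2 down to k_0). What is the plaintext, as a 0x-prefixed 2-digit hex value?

s_0 = ciphertext = 0x82
s_1 = InvRound(s_0, k_2) = 0xA7
s_2 = InvRound(s_1, k_1) = 0xCE
s_3 = InvRound(s_2, k_0) = 0x8D

0x8D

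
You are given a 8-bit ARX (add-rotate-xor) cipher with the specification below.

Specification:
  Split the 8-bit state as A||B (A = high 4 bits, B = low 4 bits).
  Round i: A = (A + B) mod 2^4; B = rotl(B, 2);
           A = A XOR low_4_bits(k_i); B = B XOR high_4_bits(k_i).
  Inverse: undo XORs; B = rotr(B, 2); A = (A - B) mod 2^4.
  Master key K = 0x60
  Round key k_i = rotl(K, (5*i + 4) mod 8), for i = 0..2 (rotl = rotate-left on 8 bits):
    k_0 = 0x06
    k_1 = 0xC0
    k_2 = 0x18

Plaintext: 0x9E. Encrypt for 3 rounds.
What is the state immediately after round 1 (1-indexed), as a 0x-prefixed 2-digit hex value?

0x1B

s_0 = plaintext = 0x9E
s_1 = Round(s_0, k_0) = 0x1B
s_2 = Round(s_1, k_1) = 0xC2
s_3 = Round(s_2, k_2) = 0x69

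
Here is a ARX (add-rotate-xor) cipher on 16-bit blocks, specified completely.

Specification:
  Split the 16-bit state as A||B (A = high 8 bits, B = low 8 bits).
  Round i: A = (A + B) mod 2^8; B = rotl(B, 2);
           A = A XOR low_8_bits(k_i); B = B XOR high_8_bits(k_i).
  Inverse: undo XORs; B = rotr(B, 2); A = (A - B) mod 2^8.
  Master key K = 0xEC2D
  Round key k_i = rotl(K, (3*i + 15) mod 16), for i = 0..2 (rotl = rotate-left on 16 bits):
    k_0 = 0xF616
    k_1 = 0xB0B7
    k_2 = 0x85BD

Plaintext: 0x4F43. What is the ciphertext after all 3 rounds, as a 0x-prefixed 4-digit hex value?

s_0 = plaintext = 0x4F43
s_1 = Round(s_0, k_0) = 0x84FB
s_2 = Round(s_1, k_1) = 0xC85F
s_3 = Round(s_2, k_2) = 0x9AF8

0x9AF8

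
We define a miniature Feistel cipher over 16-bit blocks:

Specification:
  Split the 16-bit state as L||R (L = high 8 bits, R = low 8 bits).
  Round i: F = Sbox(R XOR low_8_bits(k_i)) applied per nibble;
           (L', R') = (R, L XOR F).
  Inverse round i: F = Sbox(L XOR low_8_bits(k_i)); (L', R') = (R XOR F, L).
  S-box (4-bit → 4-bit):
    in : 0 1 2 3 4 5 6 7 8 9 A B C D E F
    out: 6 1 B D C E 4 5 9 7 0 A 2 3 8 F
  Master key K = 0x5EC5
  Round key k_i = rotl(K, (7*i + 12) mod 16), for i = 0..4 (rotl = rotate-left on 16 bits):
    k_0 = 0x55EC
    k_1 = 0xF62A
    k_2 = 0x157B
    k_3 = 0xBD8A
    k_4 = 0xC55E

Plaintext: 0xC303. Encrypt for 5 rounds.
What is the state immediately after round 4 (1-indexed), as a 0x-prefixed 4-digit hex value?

s_0 = plaintext = 0xC303
s_1 = Round(s_0, k_0) = 0x034C
s_2 = Round(s_1, k_1) = 0x4C47
s_3 = Round(s_2, k_2) = 0x479E
s_4 = Round(s_3, k_3) = 0x9E5B
s_5 = Round(s_4, k_4) = 0x5BF0

0x9E5B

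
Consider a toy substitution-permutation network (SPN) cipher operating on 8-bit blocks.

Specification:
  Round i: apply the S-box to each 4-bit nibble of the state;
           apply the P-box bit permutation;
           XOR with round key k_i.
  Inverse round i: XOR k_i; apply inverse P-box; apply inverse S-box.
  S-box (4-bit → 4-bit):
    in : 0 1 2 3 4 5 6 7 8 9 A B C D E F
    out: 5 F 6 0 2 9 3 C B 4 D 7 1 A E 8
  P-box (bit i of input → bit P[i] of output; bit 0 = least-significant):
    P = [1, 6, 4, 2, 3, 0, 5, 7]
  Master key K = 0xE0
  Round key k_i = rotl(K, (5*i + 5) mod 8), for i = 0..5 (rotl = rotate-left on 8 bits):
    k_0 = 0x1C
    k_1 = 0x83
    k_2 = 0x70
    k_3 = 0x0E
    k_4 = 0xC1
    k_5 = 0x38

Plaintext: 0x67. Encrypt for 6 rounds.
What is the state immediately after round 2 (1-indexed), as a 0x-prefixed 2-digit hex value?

s_0 = plaintext = 0x67
s_1 = Round(s_0, k_0) = 0x01
s_2 = Round(s_1, k_1) = 0xFD
s_3 = Round(s_2, k_2) = 0xB4
s_4 = Round(s_3, k_3) = 0x67
s_5 = Round(s_4, k_4) = 0xDC
s_6 = Round(s_5, k_5) = 0xBB

0xFD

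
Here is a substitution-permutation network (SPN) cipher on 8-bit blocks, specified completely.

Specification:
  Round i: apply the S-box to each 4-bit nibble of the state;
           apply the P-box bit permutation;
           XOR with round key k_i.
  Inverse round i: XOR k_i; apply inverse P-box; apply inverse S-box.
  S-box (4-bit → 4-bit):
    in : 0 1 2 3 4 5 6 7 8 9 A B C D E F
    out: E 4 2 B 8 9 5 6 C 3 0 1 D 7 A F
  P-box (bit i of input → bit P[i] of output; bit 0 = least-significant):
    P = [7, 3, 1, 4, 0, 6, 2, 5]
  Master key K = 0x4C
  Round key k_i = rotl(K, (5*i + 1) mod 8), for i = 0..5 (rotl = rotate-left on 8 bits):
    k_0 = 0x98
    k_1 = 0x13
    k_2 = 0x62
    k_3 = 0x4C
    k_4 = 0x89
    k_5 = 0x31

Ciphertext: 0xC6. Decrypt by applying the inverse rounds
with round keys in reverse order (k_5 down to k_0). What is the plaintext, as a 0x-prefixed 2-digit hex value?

0xA7

s_0 = ciphertext = 0xC6
s_1 = InvRound(s_0, k_5) = 0xFC
s_2 = InvRound(s_1, k_4) = 0xF4
s_3 = InvRound(s_2, k_3) = 0x43
s_4 = InvRound(s_3, k_2) = 0x5A
s_5 = InvRound(s_4, k_1) = 0x92
s_6 = InvRound(s_5, k_0) = 0xA7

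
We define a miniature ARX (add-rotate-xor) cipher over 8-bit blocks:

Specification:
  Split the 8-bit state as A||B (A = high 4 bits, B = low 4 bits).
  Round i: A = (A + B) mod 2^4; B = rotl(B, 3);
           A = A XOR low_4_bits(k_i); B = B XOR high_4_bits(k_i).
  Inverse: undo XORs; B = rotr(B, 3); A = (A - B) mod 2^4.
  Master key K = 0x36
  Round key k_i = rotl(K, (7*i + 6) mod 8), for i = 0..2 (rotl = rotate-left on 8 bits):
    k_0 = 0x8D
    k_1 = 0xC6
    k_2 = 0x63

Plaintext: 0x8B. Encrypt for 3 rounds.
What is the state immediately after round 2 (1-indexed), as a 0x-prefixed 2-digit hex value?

s_0 = plaintext = 0x8B
s_1 = Round(s_0, k_0) = 0xE5
s_2 = Round(s_1, k_1) = 0x56
s_3 = Round(s_2, k_2) = 0x85

0x56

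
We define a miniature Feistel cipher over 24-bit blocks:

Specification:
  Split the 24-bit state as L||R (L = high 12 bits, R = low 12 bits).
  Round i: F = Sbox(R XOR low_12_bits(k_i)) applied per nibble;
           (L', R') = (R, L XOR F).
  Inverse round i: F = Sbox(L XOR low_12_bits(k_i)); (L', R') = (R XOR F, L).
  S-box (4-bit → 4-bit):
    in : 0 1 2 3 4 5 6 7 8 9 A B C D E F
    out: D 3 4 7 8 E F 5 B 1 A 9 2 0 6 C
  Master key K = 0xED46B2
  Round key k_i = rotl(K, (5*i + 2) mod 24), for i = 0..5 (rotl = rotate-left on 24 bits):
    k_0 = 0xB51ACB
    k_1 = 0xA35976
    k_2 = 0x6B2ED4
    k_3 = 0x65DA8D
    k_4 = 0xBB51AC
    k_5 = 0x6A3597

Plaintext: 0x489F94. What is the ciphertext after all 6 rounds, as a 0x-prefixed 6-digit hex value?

0xB2C2AA

s_0 = plaintext = 0x489F94
s_1 = Round(s_0, k_0) = 0xF94A65
s_2 = Round(s_1, k_1) = 0xA658A3
s_3 = Round(s_2, k_2) = 0x8A3530
s_4 = Round(s_3, k_3) = 0x530433
s_5 = Round(s_4, k_4) = 0x433B2C
s_6 = Round(s_5, k_5) = 0xB2C2AA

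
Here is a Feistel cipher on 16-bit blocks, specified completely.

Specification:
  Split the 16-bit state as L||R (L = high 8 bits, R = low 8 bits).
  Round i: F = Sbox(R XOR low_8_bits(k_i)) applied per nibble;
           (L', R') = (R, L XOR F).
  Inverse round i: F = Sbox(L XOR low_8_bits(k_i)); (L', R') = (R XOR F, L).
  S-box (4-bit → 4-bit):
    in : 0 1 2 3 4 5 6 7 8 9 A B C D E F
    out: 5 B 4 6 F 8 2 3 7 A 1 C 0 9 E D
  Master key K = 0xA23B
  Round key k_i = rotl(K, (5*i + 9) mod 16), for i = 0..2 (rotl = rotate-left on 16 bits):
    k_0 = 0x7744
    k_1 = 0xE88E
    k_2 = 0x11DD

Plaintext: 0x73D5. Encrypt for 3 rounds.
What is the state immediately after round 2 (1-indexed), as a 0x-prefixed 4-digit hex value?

0xD857

s_0 = plaintext = 0x73D5
s_1 = Round(s_0, k_0) = 0xD5D8
s_2 = Round(s_1, k_1) = 0xD857
s_3 = Round(s_2, k_2) = 0x57A9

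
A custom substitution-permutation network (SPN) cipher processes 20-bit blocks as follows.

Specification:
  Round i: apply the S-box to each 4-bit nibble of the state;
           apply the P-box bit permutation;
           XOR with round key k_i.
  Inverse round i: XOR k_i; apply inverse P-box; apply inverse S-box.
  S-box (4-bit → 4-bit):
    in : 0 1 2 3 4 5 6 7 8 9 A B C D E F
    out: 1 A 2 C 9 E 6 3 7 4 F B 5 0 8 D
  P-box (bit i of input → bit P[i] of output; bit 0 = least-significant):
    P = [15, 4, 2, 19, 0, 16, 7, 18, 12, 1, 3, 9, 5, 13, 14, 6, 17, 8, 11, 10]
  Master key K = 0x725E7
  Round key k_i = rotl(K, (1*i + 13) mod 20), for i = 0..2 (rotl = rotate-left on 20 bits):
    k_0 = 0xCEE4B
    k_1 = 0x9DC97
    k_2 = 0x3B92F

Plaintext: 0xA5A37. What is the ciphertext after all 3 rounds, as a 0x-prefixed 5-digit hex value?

s_0 = plaintext = 0xA5A37
s_1 = Round(s_0, k_0) = 0xA1191
s_2 = Round(s_1, k_1) = 0x3F345
s_3 = Round(s_2, k_2) = 0xFF752

0xFF752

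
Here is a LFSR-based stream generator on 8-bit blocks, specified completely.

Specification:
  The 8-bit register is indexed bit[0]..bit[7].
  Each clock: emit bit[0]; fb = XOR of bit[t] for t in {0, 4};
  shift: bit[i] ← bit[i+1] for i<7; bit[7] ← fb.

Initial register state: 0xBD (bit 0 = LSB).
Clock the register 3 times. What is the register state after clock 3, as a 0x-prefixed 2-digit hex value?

0xD7

reg_0 = 0xBD
clock 1: out=1, reg = 0x5E
clock 2: out=0, reg = 0xAF
clock 3: out=1, reg = 0xD7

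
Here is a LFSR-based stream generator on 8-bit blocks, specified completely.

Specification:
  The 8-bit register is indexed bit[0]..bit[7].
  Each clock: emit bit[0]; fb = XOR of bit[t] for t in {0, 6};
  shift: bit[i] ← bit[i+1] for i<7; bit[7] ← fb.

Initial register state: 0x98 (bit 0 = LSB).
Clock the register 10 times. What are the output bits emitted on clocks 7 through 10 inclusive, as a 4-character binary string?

0101

reg_0 = 0x98
clock 1: out=0, reg = 0x4C
clock 2: out=0, reg = 0xA6
clock 3: out=0, reg = 0x53
clock 4: out=1, reg = 0x29
clock 5: out=1, reg = 0x94
clock 6: out=0, reg = 0x4A
clock 7: out=0, reg = 0xA5
clock 8: out=1, reg = 0xD2
clock 9: out=0, reg = 0xE9
clock 10: out=1, reg = 0x74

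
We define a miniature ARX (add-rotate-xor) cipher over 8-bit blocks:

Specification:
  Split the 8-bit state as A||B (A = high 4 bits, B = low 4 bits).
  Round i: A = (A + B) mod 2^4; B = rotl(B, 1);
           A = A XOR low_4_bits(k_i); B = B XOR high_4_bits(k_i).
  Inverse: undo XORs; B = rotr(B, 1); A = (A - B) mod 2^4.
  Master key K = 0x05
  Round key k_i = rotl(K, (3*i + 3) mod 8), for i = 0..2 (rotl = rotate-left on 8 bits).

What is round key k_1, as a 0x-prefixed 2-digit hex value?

K = 0x05
k_0 = rotl(K, (3*0+3) mod 8) = rotl(K, 3) = 0x28
k_1 = rotl(K, (3*1+3) mod 8) = rotl(K, 6) = 0x41

0x41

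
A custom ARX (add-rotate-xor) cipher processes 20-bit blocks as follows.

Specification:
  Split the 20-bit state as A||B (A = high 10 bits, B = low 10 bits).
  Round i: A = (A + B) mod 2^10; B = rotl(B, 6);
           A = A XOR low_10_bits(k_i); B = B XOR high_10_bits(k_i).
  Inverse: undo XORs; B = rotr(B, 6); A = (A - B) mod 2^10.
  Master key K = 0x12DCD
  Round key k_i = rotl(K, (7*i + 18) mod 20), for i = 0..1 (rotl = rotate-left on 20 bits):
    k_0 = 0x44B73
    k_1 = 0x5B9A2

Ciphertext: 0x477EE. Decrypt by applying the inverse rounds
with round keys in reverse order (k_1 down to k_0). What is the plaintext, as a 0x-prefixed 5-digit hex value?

s_0 = ciphertext = 0x477EE
s_1 = InvRound(s_0, k_1) = 0x2D40A
s_2 = InvRound(s_1, k_0) = 0x90984

0x90984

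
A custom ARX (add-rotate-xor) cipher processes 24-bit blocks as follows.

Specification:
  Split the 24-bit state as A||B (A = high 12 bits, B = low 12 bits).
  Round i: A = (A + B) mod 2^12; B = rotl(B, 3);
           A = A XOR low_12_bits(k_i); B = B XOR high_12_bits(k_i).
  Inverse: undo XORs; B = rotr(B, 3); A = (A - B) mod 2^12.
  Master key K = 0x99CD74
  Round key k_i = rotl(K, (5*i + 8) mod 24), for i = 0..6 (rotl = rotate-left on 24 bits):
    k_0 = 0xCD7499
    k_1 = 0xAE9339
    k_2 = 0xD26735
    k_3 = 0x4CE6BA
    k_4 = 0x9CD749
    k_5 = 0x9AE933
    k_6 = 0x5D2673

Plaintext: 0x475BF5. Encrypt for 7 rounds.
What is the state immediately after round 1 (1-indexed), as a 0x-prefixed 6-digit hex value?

s_0 = plaintext = 0x475BF5
s_1 = Round(s_0, k_0) = 0x4F337A
s_2 = Round(s_1, k_1) = 0xB54138
s_3 = Round(s_2, k_2) = 0xBB94E6
s_4 = Round(s_3, k_3) = 0x6253FC
s_5 = Round(s_4, k_4) = 0xD6862C
s_6 = Round(s_5, k_5) = 0xAA78CD
s_7 = Round(s_6, k_6) = 0x5073BE

0x4F337A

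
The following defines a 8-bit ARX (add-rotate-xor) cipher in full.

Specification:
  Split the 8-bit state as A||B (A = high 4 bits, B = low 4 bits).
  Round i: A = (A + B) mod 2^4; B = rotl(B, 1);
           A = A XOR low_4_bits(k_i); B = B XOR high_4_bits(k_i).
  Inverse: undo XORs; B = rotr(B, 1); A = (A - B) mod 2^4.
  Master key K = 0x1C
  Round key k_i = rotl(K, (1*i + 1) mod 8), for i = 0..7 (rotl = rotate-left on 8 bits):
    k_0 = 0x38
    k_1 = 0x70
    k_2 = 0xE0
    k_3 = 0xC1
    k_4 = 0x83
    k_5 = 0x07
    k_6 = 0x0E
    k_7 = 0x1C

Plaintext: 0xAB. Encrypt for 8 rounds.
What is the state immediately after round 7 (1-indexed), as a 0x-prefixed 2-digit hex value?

0x15

s_0 = plaintext = 0xAB
s_1 = Round(s_0, k_0) = 0xD4
s_2 = Round(s_1, k_1) = 0x1F
s_3 = Round(s_2, k_2) = 0x01
s_4 = Round(s_3, k_3) = 0x0E
s_5 = Round(s_4, k_4) = 0xD5
s_6 = Round(s_5, k_5) = 0x5A
s_7 = Round(s_6, k_6) = 0x15
s_8 = Round(s_7, k_7) = 0xAB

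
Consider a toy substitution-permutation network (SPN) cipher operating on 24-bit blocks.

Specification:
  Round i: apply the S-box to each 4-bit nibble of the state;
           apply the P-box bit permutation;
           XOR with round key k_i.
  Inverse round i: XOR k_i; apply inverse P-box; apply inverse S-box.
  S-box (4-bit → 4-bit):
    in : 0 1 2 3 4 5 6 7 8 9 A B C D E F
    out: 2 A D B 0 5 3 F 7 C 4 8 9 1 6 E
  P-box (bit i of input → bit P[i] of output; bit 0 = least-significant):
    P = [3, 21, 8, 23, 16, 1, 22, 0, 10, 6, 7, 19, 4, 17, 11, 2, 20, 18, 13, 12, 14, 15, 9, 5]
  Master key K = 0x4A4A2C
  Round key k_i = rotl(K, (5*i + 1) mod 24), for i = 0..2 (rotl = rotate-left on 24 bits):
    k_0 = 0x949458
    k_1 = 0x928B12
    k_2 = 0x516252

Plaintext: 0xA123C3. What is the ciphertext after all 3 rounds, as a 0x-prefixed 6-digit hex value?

0x3F6DEE

s_0 = plaintext = 0xA123C3
s_1 = Round(s_0, k_0) = 0x398A05
s_2 = Round(s_1, k_1) = 0x9072A8
s_3 = Round(s_2, k_2) = 0x3F6DEE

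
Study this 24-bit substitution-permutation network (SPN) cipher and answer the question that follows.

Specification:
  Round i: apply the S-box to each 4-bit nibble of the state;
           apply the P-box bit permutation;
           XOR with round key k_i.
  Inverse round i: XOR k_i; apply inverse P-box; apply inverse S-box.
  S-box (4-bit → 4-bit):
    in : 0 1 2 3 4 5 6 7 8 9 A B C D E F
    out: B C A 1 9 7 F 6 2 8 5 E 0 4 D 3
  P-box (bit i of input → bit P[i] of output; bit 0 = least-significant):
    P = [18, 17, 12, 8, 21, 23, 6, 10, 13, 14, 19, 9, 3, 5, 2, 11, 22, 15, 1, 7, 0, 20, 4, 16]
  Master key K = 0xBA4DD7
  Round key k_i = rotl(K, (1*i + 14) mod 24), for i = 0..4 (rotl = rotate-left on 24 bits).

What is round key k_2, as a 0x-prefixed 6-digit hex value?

K = 0xBA4DD7
k_0 = rotl(K, (1*0+14) mod 24) = rotl(K, 14) = 0x75EE93
k_1 = rotl(K, (1*1+14) mod 24) = rotl(K, 15) = 0xEBDD26
k_2 = rotl(K, (1*2+14) mod 24) = rotl(K, 16) = 0xD7BA4D

0xD7BA4D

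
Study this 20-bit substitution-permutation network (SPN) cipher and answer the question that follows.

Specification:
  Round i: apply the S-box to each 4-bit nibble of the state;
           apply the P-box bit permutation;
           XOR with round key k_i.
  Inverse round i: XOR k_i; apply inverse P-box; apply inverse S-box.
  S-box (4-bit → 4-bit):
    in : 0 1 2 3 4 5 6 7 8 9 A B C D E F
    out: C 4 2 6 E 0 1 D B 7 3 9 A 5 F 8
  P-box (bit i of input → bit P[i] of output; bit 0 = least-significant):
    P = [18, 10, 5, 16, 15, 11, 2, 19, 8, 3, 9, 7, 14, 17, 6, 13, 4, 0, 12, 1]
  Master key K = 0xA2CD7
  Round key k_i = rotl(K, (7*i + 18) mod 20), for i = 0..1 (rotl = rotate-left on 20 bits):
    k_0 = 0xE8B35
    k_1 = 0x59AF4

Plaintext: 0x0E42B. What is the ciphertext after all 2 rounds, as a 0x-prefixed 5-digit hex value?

s_0 = plaintext = 0x0E42B
s_1 = Round(s_0, k_0) = 0x9F1FF
s_2 = Round(s_1, k_1) = 0xCA8E5

0xCA8E5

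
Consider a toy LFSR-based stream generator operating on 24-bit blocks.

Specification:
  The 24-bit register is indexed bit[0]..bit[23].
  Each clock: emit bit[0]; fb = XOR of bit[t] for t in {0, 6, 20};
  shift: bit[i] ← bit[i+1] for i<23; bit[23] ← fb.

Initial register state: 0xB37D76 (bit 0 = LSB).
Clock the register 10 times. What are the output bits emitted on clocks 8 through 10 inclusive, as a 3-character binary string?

reg_0 = 0xB37D76
clock 1: out=0, reg = 0x59BEBB
clock 2: out=1, reg = 0x2CDF5D
clock 3: out=1, reg = 0x166FAE
clock 4: out=0, reg = 0x8B37D7
clock 5: out=1, reg = 0x459BEB
clock 6: out=1, reg = 0x22CDF5
clock 7: out=1, reg = 0x1166FA
clock 8: out=0, reg = 0x08B37D
clock 9: out=1, reg = 0x0459BE
clock 10: out=0, reg = 0x022CDF

010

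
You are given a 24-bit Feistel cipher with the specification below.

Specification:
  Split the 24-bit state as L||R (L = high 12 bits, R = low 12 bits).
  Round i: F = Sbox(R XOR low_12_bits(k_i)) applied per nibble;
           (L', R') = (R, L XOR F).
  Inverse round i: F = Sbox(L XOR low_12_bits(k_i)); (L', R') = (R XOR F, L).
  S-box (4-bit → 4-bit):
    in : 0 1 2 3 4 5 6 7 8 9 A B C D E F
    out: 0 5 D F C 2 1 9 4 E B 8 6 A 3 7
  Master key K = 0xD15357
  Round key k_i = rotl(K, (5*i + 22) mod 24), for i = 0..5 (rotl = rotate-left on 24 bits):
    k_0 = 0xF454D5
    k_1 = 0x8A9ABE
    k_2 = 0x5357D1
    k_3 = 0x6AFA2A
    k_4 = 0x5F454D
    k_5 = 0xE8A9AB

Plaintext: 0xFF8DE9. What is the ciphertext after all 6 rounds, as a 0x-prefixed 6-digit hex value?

0x9664B3

s_0 = plaintext = 0xFF8DE9
s_1 = Round(s_0, k_0) = 0xDE910E
s_2 = Round(s_1, k_1) = 0x10E569
s_3 = Round(s_2, k_2) = 0x569C8A
s_4 = Round(s_3, k_3) = 0xC8A4D9
s_5 = Round(s_4, k_4) = 0x4D9966
s_6 = Round(s_5, k_5) = 0x9664B3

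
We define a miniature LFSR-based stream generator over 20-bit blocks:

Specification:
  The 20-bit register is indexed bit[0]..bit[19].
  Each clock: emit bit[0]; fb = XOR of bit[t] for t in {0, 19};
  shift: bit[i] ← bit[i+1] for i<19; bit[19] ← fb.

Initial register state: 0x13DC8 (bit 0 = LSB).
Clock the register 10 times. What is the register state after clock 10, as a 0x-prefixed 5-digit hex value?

reg_0 = 0x13DC8
clock 1: out=0, reg = 0x09EE4
clock 2: out=0, reg = 0x04F72
clock 3: out=0, reg = 0x027B9
clock 4: out=1, reg = 0x813DC
clock 5: out=0, reg = 0xC09EE
clock 6: out=0, reg = 0xE04F7
clock 7: out=1, reg = 0x7027B
clock 8: out=1, reg = 0xB813D
clock 9: out=1, reg = 0x5C09E
clock 10: out=0, reg = 0x2E04F

0x2E04F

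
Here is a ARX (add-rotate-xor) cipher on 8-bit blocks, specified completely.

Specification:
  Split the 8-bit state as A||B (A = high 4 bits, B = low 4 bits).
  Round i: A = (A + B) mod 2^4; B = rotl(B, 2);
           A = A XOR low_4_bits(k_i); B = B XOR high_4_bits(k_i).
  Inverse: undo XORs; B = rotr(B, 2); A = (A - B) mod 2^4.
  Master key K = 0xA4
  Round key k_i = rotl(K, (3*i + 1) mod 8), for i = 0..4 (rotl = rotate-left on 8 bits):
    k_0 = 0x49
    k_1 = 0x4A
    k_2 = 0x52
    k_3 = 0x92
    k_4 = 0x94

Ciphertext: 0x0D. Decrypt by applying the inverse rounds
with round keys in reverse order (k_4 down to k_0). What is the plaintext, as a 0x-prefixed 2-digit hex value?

0x58

s_0 = ciphertext = 0x0D
s_1 = InvRound(s_0, k_4) = 0x31
s_2 = InvRound(s_1, k_3) = 0xF2
s_3 = InvRound(s_2, k_2) = 0x0D
s_4 = InvRound(s_3, k_1) = 0x46
s_5 = InvRound(s_4, k_0) = 0x58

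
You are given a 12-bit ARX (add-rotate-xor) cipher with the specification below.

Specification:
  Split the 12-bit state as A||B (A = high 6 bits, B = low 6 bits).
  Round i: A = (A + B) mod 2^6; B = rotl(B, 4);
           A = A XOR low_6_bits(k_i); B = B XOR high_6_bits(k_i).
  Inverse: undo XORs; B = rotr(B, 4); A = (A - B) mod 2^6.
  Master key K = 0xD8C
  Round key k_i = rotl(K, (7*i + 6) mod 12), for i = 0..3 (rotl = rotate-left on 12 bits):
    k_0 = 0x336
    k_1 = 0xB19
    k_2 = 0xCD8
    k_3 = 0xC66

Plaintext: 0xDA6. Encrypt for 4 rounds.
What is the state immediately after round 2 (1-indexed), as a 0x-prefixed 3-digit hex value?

0x5B5

s_0 = plaintext = 0xDA6
s_1 = Round(s_0, k_0) = 0xAA5
s_2 = Round(s_1, k_1) = 0x5B5
s_3 = Round(s_2, k_2) = 0x4EE
s_4 = Round(s_3, k_3) = 0x9DA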